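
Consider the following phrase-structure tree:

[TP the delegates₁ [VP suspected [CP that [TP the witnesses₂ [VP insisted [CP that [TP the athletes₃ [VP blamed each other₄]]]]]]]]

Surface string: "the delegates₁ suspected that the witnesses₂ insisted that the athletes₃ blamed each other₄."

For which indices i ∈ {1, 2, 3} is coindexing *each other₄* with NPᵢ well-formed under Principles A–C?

*each other* is an anaphor, so Principle A applies: it must be bound in its binding domain.
Binding domain of *each other₄*: the embedded TP, whose subject is the athletes₃.
*the delegates₁* c-commands the anaphor but is outside its binding domain → cannot satisfy Principle A.
*the witnesses₂* c-commands the anaphor but is outside its binding domain → cannot satisfy Principle A.
*the athletes₃* c-commands the anaphor within its binding domain → licit binder.

{3}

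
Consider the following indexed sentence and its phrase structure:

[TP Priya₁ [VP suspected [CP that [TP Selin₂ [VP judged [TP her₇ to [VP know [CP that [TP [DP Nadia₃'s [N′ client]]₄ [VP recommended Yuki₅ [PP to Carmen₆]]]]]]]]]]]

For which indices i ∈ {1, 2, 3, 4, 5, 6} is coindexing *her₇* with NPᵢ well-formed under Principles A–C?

{1}

*her* is a pronoun, so Principle B applies: it must be free in its binding domain.
Binding domain of *her₇*: the embedded TP, whose subject is Selin₂.
*Priya₁* c-commands the pronoun but from outside its binding domain, and is not c-commanded by it → coindexation permitted.
*Selin₂* c-commands the pronoun within its binding domain → coindexation would violate Principle B.
*Nadia₃*: the pronoun c-commands this R-expression → coindexation would violate Principle C on *Nadia₃*.
*[Nadia₃'s client]₄*: the pronoun c-commands this R-expression → coindexation would violate Principle C on *[Nadia₃'s client]₄*.
*Yuki₅*: the pronoun c-commands this R-expression → coindexation would violate Principle C on *Yuki₅*.
*Carmen₆*: the pronoun c-commands this R-expression → coindexation would violate Principle C on *Carmen₆*.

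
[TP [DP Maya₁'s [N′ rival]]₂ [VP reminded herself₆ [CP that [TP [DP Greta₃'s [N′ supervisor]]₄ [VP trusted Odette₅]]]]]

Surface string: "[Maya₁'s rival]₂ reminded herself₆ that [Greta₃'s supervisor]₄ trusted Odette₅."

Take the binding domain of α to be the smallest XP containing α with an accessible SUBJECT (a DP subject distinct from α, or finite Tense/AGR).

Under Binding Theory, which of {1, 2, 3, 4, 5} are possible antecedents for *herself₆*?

{2}

*herself* is an anaphor, so Principle A applies: it must be bound in its binding domain.
Binding domain of *herself₆*: the matrix TP, whose subject is [Maya₁'s rival]₂.
*Maya₁* does not c-command the anaphor → cannot bind it.
*[Maya₁'s rival]₂* c-commands the anaphor within its binding domain → licit binder.
*Greta₃* does not c-command the anaphor → cannot bind it.
*[Greta₃'s supervisor]₄* does not c-command the anaphor → cannot bind it.
*Odette₅* does not c-command the anaphor → cannot bind it.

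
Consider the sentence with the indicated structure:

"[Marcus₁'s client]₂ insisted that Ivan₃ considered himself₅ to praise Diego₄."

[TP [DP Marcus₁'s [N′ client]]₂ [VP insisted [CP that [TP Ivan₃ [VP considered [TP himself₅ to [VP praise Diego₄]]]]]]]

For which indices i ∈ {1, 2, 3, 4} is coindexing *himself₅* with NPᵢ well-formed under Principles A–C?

*himself* is an anaphor, so Principle A applies: it must be bound in its binding domain.
Binding domain of *himself₅*: the embedded TP, whose subject is Ivan₃.
*Marcus₁* does not c-command the anaphor → cannot bind it.
*[Marcus₁'s client]₂* c-commands the anaphor but is outside its binding domain → cannot satisfy Principle A.
*Ivan₃* c-commands the anaphor within its binding domain → licit binder.
*Diego₄* does not c-command the anaphor → cannot bind it.

{3}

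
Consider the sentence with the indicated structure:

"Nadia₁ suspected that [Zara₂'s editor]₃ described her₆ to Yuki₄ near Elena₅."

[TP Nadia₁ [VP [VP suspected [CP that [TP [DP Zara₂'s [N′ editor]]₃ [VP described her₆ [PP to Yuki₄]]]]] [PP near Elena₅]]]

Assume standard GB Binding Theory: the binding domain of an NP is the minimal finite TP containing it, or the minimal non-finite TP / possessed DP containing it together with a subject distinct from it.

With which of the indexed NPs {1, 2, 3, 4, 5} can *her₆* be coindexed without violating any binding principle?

{1, 2, 5}

*her* is a pronoun, so Principle B applies: it must be free in its binding domain.
Binding domain of *her₆*: the embedded TP, whose subject is [Zara₂'s editor]₃.
*Nadia₁* c-commands the pronoun but from outside its binding domain, and is not c-commanded by it → coindexation permitted.
*Zara₂* and the pronoun do not c-command one another → neither Principle B nor Principle C is at stake; coindexation permitted.
*[Zara₂'s editor]₃* c-commands the pronoun within its binding domain → coindexation would violate Principle B.
*Yuki₄*: the pronoun c-commands this R-expression → coindexation would violate Principle C on *Yuki₄*.
*Elena₅* and the pronoun do not c-command one another → neither Principle B nor Principle C is at stake; coindexation permitted.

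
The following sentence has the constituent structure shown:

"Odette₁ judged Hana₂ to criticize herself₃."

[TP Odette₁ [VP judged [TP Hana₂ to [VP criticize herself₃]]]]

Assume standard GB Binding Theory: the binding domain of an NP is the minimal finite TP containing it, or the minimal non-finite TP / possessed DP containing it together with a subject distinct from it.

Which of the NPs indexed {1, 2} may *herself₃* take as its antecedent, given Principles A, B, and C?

*herself* is an anaphor, so Principle A applies: it must be bound in its binding domain.
Binding domain of *herself₃*: the embedded TP, whose subject is Hana₂.
*Odette₁* c-commands the anaphor but is outside its binding domain → cannot satisfy Principle A.
*Hana₂* c-commands the anaphor within its binding domain → licit binder.

{2}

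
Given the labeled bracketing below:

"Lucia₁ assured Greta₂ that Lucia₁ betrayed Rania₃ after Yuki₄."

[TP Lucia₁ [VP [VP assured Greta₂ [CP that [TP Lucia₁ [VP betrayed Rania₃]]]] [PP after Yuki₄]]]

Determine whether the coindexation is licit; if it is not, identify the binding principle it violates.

The two coindexed NPs are *Lucia₁* (the higher occurrence) and *Lucia₁* (the lower occurrence).
*Lucia₁* (the lower occurrence) is an R-expression. Principle C requires it to be free everywhere.
*Lucia₁* (the higher occurrence) c-commands it and carries the same index.
The R-expression is bound → Principle C violation.

Principle C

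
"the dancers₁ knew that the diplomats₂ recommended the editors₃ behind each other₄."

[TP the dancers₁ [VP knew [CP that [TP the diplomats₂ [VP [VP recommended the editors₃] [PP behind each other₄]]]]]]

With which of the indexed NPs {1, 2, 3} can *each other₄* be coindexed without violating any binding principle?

*each other* is an anaphor, so Principle A applies: it must be bound in its binding domain.
Binding domain of *each other₄*: the embedded TP, whose subject is the diplomats₂.
*the dancers₁* c-commands the anaphor but is outside its binding domain → cannot satisfy Principle A.
*the diplomats₂* c-commands the anaphor within its binding domain → licit binder.
*the editors₃* does not c-command the anaphor → cannot bind it.

{2}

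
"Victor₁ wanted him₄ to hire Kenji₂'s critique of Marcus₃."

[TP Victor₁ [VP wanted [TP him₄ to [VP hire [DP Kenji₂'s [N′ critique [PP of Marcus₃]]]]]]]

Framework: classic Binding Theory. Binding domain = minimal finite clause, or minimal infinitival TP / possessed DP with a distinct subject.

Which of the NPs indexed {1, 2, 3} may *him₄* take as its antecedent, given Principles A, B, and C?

*him* is a pronoun, so Principle B applies: it must be free in its binding domain.
Binding domain of *him₄*: the matrix TP, whose subject is Victor₁.
*Victor₁* c-commands the pronoun within its binding domain → coindexation would violate Principle B.
*Kenji₂*: the pronoun c-commands this R-expression → coindexation would violate Principle C on *Kenji₂*.
*Marcus₃*: the pronoun c-commands this R-expression → coindexation would violate Principle C on *Marcus₃*.

none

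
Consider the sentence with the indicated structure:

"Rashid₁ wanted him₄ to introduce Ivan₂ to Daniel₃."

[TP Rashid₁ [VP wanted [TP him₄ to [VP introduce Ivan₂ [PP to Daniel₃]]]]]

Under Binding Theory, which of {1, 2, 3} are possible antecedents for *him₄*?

none

*him* is a pronoun, so Principle B applies: it must be free in its binding domain.
Binding domain of *him₄*: the matrix TP, whose subject is Rashid₁.
*Rashid₁* c-commands the pronoun within its binding domain → coindexation would violate Principle B.
*Ivan₂*: the pronoun c-commands this R-expression → coindexation would violate Principle C on *Ivan₂*.
*Daniel₃*: the pronoun c-commands this R-expression → coindexation would violate Principle C on *Daniel₃*.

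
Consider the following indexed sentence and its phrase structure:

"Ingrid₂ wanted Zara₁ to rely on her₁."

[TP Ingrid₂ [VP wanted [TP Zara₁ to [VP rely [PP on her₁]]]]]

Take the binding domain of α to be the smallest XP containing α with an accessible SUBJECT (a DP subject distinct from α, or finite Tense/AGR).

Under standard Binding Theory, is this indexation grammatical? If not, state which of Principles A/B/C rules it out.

The two coindexed NPs are *Zara₁* and *her₁*.
*her₁* is a pronoun. Its binding domain is the embedded TP, whose subject is Zara₁.
*Zara₁* c-commands it within that domain and carries the same index.
The pronoun is locally bound → Principle B violation.

Principle B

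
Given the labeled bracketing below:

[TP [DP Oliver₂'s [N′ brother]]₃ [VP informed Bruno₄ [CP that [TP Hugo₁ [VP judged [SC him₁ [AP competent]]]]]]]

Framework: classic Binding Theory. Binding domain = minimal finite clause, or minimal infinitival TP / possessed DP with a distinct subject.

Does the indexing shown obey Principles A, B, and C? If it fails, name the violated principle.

The two coindexed NPs are *Hugo₁* and *him₁*.
*him₁* is a pronoun. Its binding domain is the embedded TP, whose subject is Hugo₁.
*Hugo₁* c-commands it within that domain and carries the same index.
The pronoun is locally bound → Principle B violation.

Principle B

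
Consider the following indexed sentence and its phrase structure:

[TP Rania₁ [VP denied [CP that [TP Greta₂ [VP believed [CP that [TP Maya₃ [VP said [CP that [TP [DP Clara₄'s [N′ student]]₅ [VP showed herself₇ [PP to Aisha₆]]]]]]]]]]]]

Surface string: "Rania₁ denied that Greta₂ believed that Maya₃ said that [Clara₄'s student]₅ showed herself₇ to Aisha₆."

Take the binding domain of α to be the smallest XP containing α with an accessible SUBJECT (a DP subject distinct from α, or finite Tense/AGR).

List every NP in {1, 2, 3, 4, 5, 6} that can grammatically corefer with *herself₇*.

{5}

*herself* is an anaphor, so Principle A applies: it must be bound in its binding domain.
Binding domain of *herself₇*: the embedded TP, whose subject is [Clara₄'s student]₅.
*Rania₁* c-commands the anaphor but is outside its binding domain → cannot satisfy Principle A.
*Greta₂* c-commands the anaphor but is outside its binding domain → cannot satisfy Principle A.
*Maya₃* c-commands the anaphor but is outside its binding domain → cannot satisfy Principle A.
*Clara₄* does not c-command the anaphor → cannot bind it.
*[Clara₄'s student]₅* c-commands the anaphor within its binding domain → licit binder.
*Aisha₆* does not c-command the anaphor → cannot bind it.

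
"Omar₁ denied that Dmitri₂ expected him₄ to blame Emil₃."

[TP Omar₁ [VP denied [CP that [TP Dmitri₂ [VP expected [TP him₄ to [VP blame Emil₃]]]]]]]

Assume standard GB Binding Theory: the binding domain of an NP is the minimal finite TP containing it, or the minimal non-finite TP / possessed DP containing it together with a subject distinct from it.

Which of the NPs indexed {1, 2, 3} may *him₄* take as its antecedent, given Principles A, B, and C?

{1}

*him* is a pronoun, so Principle B applies: it must be free in its binding domain.
Binding domain of *him₄*: the embedded TP, whose subject is Dmitri₂.
*Omar₁* c-commands the pronoun but from outside its binding domain, and is not c-commanded by it → coindexation permitted.
*Dmitri₂* c-commands the pronoun within its binding domain → coindexation would violate Principle B.
*Emil₃*: the pronoun c-commands this R-expression → coindexation would violate Principle C on *Emil₃*.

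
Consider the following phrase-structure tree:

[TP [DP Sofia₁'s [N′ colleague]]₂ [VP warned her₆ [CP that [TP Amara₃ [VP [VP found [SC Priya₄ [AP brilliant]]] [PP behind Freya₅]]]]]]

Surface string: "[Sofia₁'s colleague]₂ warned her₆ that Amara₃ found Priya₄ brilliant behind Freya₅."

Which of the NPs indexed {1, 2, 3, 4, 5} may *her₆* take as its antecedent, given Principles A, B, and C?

*her* is a pronoun, so Principle B applies: it must be free in its binding domain.
Binding domain of *her₆*: the matrix TP, whose subject is [Sofia₁'s colleague]₂.
*Sofia₁* and the pronoun do not c-command one another → neither Principle B nor Principle C is at stake; coindexation permitted.
*[Sofia₁'s colleague]₂* c-commands the pronoun within its binding domain → coindexation would violate Principle B.
*Amara₃*: the pronoun c-commands this R-expression → coindexation would violate Principle C on *Amara₃*.
*Priya₄*: the pronoun c-commands this R-expression → coindexation would violate Principle C on *Priya₄*.
*Freya₅*: the pronoun c-commands this R-expression → coindexation would violate Principle C on *Freya₅*.

{1}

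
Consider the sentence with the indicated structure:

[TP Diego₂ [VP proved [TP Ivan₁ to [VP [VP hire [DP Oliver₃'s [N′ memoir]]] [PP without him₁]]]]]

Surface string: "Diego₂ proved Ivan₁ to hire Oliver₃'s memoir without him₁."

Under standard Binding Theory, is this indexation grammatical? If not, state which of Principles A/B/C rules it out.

The two coindexed NPs are *Ivan₁* and *him₁*.
*him₁* is a pronoun. Its binding domain is the embedded TP, whose subject is Ivan₁.
*Ivan₁* c-commands it within that domain and carries the same index.
The pronoun is locally bound → Principle B violation.

Principle B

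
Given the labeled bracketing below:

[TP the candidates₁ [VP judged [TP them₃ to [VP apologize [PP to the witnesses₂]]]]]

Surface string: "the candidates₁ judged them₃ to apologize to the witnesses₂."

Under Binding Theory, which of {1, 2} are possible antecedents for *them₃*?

none

*them* is a pronoun, so Principle B applies: it must be free in its binding domain.
Binding domain of *them₃*: the matrix TP, whose subject is the candidates₁.
*the candidates₁* c-commands the pronoun within its binding domain → coindexation would violate Principle B.
*the witnesses₂*: the pronoun c-commands this R-expression → coindexation would violate Principle C on *the witnesses₂*.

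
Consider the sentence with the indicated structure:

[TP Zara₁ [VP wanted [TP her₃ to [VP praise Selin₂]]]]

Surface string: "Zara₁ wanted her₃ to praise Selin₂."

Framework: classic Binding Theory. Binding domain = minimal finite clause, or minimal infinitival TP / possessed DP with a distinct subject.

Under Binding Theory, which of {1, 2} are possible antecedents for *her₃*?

none

*her* is a pronoun, so Principle B applies: it must be free in its binding domain.
Binding domain of *her₃*: the matrix TP, whose subject is Zara₁.
*Zara₁* c-commands the pronoun within its binding domain → coindexation would violate Principle B.
*Selin₂*: the pronoun c-commands this R-expression → coindexation would violate Principle C on *Selin₂*.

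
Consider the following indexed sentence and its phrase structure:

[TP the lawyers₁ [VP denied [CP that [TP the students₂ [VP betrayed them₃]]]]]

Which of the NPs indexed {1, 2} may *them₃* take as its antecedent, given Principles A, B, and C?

*them* is a pronoun, so Principle B applies: it must be free in its binding domain.
Binding domain of *them₃*: the embedded TP, whose subject is the students₂.
*the lawyers₁* c-commands the pronoun but from outside its binding domain, and is not c-commanded by it → coindexation permitted.
*the students₂* c-commands the pronoun within its binding domain → coindexation would violate Principle B.

{1}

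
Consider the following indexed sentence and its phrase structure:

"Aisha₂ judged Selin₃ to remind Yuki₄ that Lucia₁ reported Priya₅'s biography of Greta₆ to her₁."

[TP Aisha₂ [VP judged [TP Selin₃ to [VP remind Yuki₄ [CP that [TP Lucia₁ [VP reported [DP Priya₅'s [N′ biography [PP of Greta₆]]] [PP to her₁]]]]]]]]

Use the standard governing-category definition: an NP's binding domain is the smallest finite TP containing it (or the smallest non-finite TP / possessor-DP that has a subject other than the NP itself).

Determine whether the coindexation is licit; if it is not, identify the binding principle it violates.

Principle B

The two coindexed NPs are *Lucia₁* and *her₁*.
*her₁* is a pronoun. Its binding domain is the embedded TP, whose subject is Lucia₁.
*Lucia₁* c-commands it within that domain and carries the same index.
The pronoun is locally bound → Principle B violation.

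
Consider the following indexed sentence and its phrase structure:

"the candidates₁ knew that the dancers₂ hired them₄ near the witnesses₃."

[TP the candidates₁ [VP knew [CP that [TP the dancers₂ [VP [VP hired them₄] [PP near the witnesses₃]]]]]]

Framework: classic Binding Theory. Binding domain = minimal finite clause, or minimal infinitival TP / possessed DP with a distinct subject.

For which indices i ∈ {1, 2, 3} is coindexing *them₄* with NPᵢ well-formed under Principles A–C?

*them* is a pronoun, so Principle B applies: it must be free in its binding domain.
Binding domain of *them₄*: the embedded TP, whose subject is the dancers₂.
*the candidates₁* c-commands the pronoun but from outside its binding domain, and is not c-commanded by it → coindexation permitted.
*the dancers₂* c-commands the pronoun within its binding domain → coindexation would violate Principle B.
*the witnesses₃* and the pronoun do not c-command one another → neither Principle B nor Principle C is at stake; coindexation permitted.

{1, 3}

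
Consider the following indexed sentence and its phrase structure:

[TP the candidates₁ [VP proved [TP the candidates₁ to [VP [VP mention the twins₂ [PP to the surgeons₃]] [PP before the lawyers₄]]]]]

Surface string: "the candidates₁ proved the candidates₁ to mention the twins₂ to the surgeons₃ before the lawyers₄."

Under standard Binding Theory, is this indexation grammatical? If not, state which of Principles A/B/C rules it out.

Principle C

The two coindexed NPs are *the candidates₁* (the lower occurrence) and *the candidates₁* (the higher occurrence).
*the candidates₁* (the lower occurrence) is an R-expression. Principle C requires it to be free everywhere.
*the candidates₁* (the higher occurrence) c-commands it and carries the same index.
The R-expression is bound → Principle C violation.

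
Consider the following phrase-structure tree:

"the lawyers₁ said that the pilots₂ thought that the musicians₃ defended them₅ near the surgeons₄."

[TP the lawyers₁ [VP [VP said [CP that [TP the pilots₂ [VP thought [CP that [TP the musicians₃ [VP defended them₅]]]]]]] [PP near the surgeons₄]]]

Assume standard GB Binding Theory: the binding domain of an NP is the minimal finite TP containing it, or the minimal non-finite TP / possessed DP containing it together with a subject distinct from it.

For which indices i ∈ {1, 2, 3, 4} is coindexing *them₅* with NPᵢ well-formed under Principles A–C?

*them* is a pronoun, so Principle B applies: it must be free in its binding domain.
Binding domain of *them₅*: the embedded TP, whose subject is the musicians₃.
*the lawyers₁* c-commands the pronoun but from outside its binding domain, and is not c-commanded by it → coindexation permitted.
*the pilots₂* c-commands the pronoun but from outside its binding domain, and is not c-commanded by it → coindexation permitted.
*the musicians₃* c-commands the pronoun within its binding domain → coindexation would violate Principle B.
*the surgeons₄* and the pronoun do not c-command one another → neither Principle B nor Principle C is at stake; coindexation permitted.

{1, 2, 4}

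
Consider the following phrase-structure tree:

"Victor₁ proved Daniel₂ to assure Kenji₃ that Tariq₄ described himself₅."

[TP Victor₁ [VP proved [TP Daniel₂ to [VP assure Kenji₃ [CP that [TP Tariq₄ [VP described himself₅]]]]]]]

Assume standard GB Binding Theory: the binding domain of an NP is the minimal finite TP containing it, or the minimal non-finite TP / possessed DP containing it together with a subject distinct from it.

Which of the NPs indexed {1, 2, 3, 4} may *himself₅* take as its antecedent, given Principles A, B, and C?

{4}

*himself* is an anaphor, so Principle A applies: it must be bound in its binding domain.
Binding domain of *himself₅*: the embedded TP, whose subject is Tariq₄.
*Victor₁* c-commands the anaphor but is outside its binding domain → cannot satisfy Principle A.
*Daniel₂* c-commands the anaphor but is outside its binding domain → cannot satisfy Principle A.
*Kenji₃* c-commands the anaphor but is outside its binding domain → cannot satisfy Principle A.
*Tariq₄* c-commands the anaphor within its binding domain → licit binder.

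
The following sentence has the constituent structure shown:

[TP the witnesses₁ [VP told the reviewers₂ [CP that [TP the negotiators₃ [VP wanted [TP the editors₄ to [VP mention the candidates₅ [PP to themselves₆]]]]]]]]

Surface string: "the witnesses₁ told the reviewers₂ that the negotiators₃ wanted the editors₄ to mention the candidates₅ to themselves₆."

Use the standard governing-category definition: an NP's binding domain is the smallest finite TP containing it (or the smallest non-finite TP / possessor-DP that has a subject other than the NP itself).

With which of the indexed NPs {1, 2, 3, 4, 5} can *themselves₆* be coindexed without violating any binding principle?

*themselves* is an anaphor, so Principle A applies: it must be bound in its binding domain.
Binding domain of *themselves₆*: the embedded TP, whose subject is the editors₄.
*the witnesses₁* c-commands the anaphor but is outside its binding domain → cannot satisfy Principle A.
*the reviewers₂* c-commands the anaphor but is outside its binding domain → cannot satisfy Principle A.
*the negotiators₃* c-commands the anaphor but is outside its binding domain → cannot satisfy Principle A.
*the editors₄* c-commands the anaphor within its binding domain → licit binder.
*the candidates₅* c-commands the anaphor within its binding domain → licit binder.

{4, 5}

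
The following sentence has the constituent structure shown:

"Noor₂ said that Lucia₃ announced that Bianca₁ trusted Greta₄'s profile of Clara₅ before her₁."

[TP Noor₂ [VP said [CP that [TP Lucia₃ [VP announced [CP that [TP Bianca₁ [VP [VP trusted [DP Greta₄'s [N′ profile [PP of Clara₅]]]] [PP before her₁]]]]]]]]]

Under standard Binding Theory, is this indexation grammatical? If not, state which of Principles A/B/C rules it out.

Principle B

The two coindexed NPs are *Bianca₁* and *her₁*.
*her₁* is a pronoun. Its binding domain is the embedded TP, whose subject is Bianca₁.
*Bianca₁* c-commands it within that domain and carries the same index.
The pronoun is locally bound → Principle B violation.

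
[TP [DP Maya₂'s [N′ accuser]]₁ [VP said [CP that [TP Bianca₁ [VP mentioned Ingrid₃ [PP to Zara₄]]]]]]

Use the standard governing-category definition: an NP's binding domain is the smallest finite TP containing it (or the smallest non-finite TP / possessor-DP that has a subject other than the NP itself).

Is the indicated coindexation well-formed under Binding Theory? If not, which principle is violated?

Principle C

The two coindexed NPs are *[Maya₂'s accuser]₁* and *Bianca₁*.
*Bianca₁* is an R-expression. Principle C requires it to be free everywhere.
*[Maya₂'s accuser]₁* c-commands it and carries the same index.
The R-expression is bound → Principle C violation.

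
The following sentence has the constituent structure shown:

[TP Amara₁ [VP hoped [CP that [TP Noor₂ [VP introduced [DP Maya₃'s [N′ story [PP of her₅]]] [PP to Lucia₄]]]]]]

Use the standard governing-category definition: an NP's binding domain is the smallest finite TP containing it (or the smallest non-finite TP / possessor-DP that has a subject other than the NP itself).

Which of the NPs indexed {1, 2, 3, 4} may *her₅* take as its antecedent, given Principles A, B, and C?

{1, 2, 4}

*her* is a pronoun, so Principle B applies: it must be free in its binding domain.
Binding domain of *her₅*: the possessed DP, whose subject is Maya₃.
*Amara₁* c-commands the pronoun but from outside its binding domain, and is not c-commanded by it → coindexation permitted.
*Noor₂* c-commands the pronoun but from outside its binding domain, and is not c-commanded by it → coindexation permitted.
*Maya₃* c-commands the pronoun within its binding domain → coindexation would violate Principle B.
*Lucia₄* and the pronoun do not c-command one another → neither Principle B nor Principle C is at stake; coindexation permitted.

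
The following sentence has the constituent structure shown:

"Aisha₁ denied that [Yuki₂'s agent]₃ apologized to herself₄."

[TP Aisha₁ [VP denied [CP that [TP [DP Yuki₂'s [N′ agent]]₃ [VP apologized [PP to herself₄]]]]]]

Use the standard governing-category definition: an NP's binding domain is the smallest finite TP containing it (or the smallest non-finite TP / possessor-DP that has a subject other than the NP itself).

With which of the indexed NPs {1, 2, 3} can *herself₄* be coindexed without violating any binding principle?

*herself* is an anaphor, so Principle A applies: it must be bound in its binding domain.
Binding domain of *herself₄*: the embedded TP, whose subject is [Yuki₂'s agent]₃.
*Aisha₁* c-commands the anaphor but is outside its binding domain → cannot satisfy Principle A.
*Yuki₂* does not c-command the anaphor → cannot bind it.
*[Yuki₂'s agent]₃* c-commands the anaphor within its binding domain → licit binder.

{3}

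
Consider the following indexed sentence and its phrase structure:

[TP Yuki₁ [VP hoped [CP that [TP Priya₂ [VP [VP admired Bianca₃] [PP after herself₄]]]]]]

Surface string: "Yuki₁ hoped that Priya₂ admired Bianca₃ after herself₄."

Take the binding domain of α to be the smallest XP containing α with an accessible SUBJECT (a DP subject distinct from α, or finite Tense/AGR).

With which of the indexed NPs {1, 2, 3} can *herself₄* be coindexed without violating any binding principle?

{2}

*herself* is an anaphor, so Principle A applies: it must be bound in its binding domain.
Binding domain of *herself₄*: the embedded TP, whose subject is Priya₂.
*Yuki₁* c-commands the anaphor but is outside its binding domain → cannot satisfy Principle A.
*Priya₂* c-commands the anaphor within its binding domain → licit binder.
*Bianca₃* does not c-command the anaphor → cannot bind it.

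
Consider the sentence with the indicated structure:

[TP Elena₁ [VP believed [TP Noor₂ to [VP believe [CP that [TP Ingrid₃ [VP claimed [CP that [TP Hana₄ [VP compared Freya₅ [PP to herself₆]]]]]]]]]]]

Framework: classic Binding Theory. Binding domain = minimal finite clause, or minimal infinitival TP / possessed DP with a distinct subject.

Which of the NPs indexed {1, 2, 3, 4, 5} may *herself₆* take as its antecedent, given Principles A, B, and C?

{4, 5}

*herself* is an anaphor, so Principle A applies: it must be bound in its binding domain.
Binding domain of *herself₆*: the embedded TP, whose subject is Hana₄.
*Elena₁* c-commands the anaphor but is outside its binding domain → cannot satisfy Principle A.
*Noor₂* c-commands the anaphor but is outside its binding domain → cannot satisfy Principle A.
*Ingrid₃* c-commands the anaphor but is outside its binding domain → cannot satisfy Principle A.
*Hana₄* c-commands the anaphor within its binding domain → licit binder.
*Freya₅* c-commands the anaphor within its binding domain → licit binder.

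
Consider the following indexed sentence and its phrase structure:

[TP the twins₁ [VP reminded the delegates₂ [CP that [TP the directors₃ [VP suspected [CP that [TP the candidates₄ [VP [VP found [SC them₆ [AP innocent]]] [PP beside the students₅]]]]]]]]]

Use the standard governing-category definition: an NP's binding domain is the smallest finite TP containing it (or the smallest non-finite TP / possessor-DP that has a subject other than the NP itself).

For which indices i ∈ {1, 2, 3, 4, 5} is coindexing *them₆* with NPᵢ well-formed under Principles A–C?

{1, 2, 3, 5}

*them* is a pronoun, so Principle B applies: it must be free in its binding domain.
Binding domain of *them₆*: the embedded TP, whose subject is the candidates₄.
*the twins₁* c-commands the pronoun but from outside its binding domain, and is not c-commanded by it → coindexation permitted.
*the delegates₂* c-commands the pronoun but from outside its binding domain, and is not c-commanded by it → coindexation permitted.
*the directors₃* c-commands the pronoun but from outside its binding domain, and is not c-commanded by it → coindexation permitted.
*the candidates₄* c-commands the pronoun within its binding domain → coindexation would violate Principle B.
*the students₅* and the pronoun do not c-command one another → neither Principle B nor Principle C is at stake; coindexation permitted.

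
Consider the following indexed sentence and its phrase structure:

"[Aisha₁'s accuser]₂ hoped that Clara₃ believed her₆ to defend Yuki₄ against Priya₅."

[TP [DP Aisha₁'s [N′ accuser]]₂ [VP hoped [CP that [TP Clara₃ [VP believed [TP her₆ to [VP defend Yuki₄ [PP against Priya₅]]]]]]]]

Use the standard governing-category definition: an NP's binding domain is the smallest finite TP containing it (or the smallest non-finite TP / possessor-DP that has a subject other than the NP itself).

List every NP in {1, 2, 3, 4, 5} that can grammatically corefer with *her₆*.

{1, 2}

*her* is a pronoun, so Principle B applies: it must be free in its binding domain.
Binding domain of *her₆*: the embedded TP, whose subject is Clara₃.
*Aisha₁* and the pronoun do not c-command one another → neither Principle B nor Principle C is at stake; coindexation permitted.
*[Aisha₁'s accuser]₂* c-commands the pronoun but from outside its binding domain, and is not c-commanded by it → coindexation permitted.
*Clara₃* c-commands the pronoun within its binding domain → coindexation would violate Principle B.
*Yuki₄*: the pronoun c-commands this R-expression → coindexation would violate Principle C on *Yuki₄*.
*Priya₅*: the pronoun c-commands this R-expression → coindexation would violate Principle C on *Priya₅*.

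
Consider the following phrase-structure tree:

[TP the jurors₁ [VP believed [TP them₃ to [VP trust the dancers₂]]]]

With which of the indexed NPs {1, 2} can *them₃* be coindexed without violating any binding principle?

none

*them* is a pronoun, so Principle B applies: it must be free in its binding domain.
Binding domain of *them₃*: the matrix TP, whose subject is the jurors₁.
*the jurors₁* c-commands the pronoun within its binding domain → coindexation would violate Principle B.
*the dancers₂*: the pronoun c-commands this R-expression → coindexation would violate Principle C on *the dancers₂*.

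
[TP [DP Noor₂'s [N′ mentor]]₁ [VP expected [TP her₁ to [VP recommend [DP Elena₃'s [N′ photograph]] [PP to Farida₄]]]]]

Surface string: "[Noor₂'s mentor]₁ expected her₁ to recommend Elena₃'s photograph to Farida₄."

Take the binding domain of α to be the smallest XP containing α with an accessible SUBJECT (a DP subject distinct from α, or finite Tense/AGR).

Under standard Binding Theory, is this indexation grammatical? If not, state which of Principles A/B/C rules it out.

The two coindexed NPs are *[Noor₂'s mentor]₁* and *her₁*.
*her₁* is a pronoun. Its binding domain is the matrix TP, whose subject is [Noor₂'s mentor]₁.
*[Noor₂'s mentor]₁* c-commands it within that domain and carries the same index.
The pronoun is locally bound → Principle B violation.

Principle B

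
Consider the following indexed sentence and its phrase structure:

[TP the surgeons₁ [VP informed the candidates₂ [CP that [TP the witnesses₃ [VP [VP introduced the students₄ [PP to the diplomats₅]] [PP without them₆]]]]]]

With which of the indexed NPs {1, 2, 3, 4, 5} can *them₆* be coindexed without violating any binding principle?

{1, 2, 4, 5}

*them* is a pronoun, so Principle B applies: it must be free in its binding domain.
Binding domain of *them₆*: the embedded TP, whose subject is the witnesses₃.
*the surgeons₁* c-commands the pronoun but from outside its binding domain, and is not c-commanded by it → coindexation permitted.
*the candidates₂* c-commands the pronoun but from outside its binding domain, and is not c-commanded by it → coindexation permitted.
*the witnesses₃* c-commands the pronoun within its binding domain → coindexation would violate Principle B.
*the students₄* and the pronoun do not c-command one another → neither Principle B nor Principle C is at stake; coindexation permitted.
*the diplomats₅* and the pronoun do not c-command one another → neither Principle B nor Principle C is at stake; coindexation permitted.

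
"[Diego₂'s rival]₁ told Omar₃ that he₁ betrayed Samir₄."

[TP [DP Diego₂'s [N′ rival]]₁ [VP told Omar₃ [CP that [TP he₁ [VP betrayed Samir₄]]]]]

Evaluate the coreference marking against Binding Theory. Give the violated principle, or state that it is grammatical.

grammatical

The two coindexed NPs are *[Diego₂'s rival]₁* and *he₁*.
*he₁* is a pronoun; nothing c-commands it within its binding domain (the embedded TP.), so Principle B holds trivially.
*[Diego₂'s rival]₁* is an R-expression; *he₁* does not c-command it, and no other NP shares its index, so Principle C is satisfied.
All principles are respected.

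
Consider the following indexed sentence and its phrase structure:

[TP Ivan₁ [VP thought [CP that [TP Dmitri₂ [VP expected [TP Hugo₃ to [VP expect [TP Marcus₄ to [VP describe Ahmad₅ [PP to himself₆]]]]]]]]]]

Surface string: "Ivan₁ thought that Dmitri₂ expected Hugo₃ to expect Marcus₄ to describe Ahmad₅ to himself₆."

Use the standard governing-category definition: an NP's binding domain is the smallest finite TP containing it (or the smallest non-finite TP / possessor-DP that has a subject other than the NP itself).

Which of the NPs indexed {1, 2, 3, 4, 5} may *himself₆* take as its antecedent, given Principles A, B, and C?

{4, 5}

*himself* is an anaphor, so Principle A applies: it must be bound in its binding domain.
Binding domain of *himself₆*: the embedded TP, whose subject is Marcus₄.
*Ivan₁* c-commands the anaphor but is outside its binding domain → cannot satisfy Principle A.
*Dmitri₂* c-commands the anaphor but is outside its binding domain → cannot satisfy Principle A.
*Hugo₃* c-commands the anaphor but is outside its binding domain → cannot satisfy Principle A.
*Marcus₄* c-commands the anaphor within its binding domain → licit binder.
*Ahmad₅* c-commands the anaphor within its binding domain → licit binder.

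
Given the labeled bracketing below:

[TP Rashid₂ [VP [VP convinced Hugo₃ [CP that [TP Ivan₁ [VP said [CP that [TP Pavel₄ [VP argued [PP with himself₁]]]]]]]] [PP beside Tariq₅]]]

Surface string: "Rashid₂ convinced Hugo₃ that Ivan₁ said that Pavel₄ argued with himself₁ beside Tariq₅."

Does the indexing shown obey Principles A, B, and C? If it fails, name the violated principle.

Principle A

The two coindexed NPs are *Ivan₁* and *himself₁*.
*himself₁* is an anaphor. Principle A requires it to be bound within its binding domain — the embedded TP, whose subject is Pavel₄.
Within that domain it is c-commanded by *Pavel₄*, which does not share its index.
*Ivan₁* does c-command the anaphor, but from outside its binding domain.
The anaphor is unbound in its domain → Principle A violation.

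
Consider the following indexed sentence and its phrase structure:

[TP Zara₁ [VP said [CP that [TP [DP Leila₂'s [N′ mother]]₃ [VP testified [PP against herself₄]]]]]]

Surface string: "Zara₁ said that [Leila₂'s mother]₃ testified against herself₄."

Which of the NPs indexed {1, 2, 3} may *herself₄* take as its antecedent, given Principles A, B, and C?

*herself* is an anaphor, so Principle A applies: it must be bound in its binding domain.
Binding domain of *herself₄*: the embedded TP, whose subject is [Leila₂'s mother]₃.
*Zara₁* c-commands the anaphor but is outside its binding domain → cannot satisfy Principle A.
*Leila₂* does not c-command the anaphor → cannot bind it.
*[Leila₂'s mother]₃* c-commands the anaphor within its binding domain → licit binder.

{3}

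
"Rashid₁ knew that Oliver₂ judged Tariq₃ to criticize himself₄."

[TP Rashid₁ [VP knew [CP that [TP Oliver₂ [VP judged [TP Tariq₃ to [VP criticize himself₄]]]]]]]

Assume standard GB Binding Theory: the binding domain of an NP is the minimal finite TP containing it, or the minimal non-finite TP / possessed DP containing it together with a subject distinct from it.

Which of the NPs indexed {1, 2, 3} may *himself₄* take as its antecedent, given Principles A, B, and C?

{3}

*himself* is an anaphor, so Principle A applies: it must be bound in its binding domain.
Binding domain of *himself₄*: the embedded TP, whose subject is Tariq₃.
*Rashid₁* c-commands the anaphor but is outside its binding domain → cannot satisfy Principle A.
*Oliver₂* c-commands the anaphor but is outside its binding domain → cannot satisfy Principle A.
*Tariq₃* c-commands the anaphor within its binding domain → licit binder.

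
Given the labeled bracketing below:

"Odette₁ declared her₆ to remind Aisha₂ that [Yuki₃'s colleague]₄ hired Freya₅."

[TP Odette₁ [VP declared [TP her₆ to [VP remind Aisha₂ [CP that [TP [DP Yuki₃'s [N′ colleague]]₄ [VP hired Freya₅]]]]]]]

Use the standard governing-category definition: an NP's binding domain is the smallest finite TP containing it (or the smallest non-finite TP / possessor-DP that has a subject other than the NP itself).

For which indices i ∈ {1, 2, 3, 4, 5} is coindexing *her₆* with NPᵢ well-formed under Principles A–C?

*her* is a pronoun, so Principle B applies: it must be free in its binding domain.
Binding domain of *her₆*: the matrix TP, whose subject is Odette₁.
*Odette₁* c-commands the pronoun within its binding domain → coindexation would violate Principle B.
*Aisha₂*: the pronoun c-commands this R-expression → coindexation would violate Principle C on *Aisha₂*.
*Yuki₃*: the pronoun c-commands this R-expression → coindexation would violate Principle C on *Yuki₃*.
*[Yuki₃'s colleague]₄*: the pronoun c-commands this R-expression → coindexation would violate Principle C on *[Yuki₃'s colleague]₄*.
*Freya₅*: the pronoun c-commands this R-expression → coindexation would violate Principle C on *Freya₅*.

none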